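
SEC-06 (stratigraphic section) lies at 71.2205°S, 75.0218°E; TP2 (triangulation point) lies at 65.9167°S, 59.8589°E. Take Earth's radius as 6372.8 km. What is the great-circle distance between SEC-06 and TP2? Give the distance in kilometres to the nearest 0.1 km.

Δφ = 5.3038°,  Δλ = -15.1629°
a = sin²(Δφ/2) + cos φ₁ cos φ₂ sin²(Δλ/2) = 0.004427
c = 2·arcsin(√a) = 0.133176 rad = 7.6304°
d = R·c = 6372.8 × 0.133176 = 848.7 km

848.7 km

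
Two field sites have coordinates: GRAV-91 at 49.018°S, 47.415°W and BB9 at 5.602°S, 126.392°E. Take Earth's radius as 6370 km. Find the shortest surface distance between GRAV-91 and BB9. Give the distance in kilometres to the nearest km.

13910 km

Δφ = 43.4160°,  Δλ = 173.8070°
a = sin²(Δφ/2) + cos φ₁ cos φ₂ sin²(Δλ/2) = 0.787594
c = 2·arcsin(√a) = 2.183630 rad = 125.1128°
d = R·c = 6370 × 2.183630 = 13909.7 km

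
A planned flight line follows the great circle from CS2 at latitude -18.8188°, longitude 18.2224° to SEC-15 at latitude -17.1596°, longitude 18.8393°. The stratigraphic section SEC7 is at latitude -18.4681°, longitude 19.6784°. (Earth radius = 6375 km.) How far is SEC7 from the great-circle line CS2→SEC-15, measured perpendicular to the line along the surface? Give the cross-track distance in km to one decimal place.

131.9 km

δ₁₃ = central angle CS2→SEC7 = 0.024844 rad  (haversine)
θ₁₃ = bearing CS2→SEC7 = 75.971°,  θ₁₂ = bearing CS2→SEC-15 = 19.571°
dₓₜ = R·arcsin(sin δ₁₃ · sin(θ₁₃ − θ₁₂)) = 6375·arcsin(0.02484·sin(56.400°)) = 131.915 km
|dₓₜ| = 131.915 km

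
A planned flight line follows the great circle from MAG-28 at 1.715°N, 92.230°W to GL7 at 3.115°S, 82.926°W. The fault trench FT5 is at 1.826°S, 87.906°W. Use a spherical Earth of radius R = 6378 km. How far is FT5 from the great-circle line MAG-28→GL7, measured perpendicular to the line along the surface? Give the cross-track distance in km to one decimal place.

127.7 km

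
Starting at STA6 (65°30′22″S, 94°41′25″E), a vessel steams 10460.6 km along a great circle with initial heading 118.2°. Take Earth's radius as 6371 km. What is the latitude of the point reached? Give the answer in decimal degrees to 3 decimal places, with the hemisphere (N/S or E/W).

7.514°S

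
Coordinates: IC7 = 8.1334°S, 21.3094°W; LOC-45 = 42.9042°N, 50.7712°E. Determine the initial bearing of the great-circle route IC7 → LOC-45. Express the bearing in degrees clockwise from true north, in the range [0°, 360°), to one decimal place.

Δλ = 72.0806°
y = sin Δλ · cos φ₂ = 0.696960
x = cos φ₁ sin φ₂ − sin φ₁ cos φ₂ cos Δλ = 0.705812
θ = atan2(y, x) = 44.6384° → 44.6384° (mod 360°)

44.6°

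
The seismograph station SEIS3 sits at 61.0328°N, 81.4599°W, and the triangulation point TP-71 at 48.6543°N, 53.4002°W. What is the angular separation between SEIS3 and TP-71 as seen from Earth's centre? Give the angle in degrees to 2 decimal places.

20.09°

Δφ = -12.3785°,  Δλ = 28.0597°
a = sin²(Δφ/2) + cos φ₁ cos φ₂ sin²(Δλ/2) = 0.030427
c = 2·arcsin(√a) = 0.350658 rad = 20.0912°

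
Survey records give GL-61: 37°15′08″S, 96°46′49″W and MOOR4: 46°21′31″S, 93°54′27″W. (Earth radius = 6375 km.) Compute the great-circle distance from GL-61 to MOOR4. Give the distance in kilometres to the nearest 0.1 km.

GL-61: φ = -37.25222°, λ = -96.78028°
MOOR4: φ = -46.35861°, λ = -93.90750°
Δφ = -9.1064°,  Δλ = 2.8728°
a = sin²(Δφ/2) + cos φ₁ cos φ₂ sin²(Δλ/2) = 0.006647
c = 2·arcsin(√a) = 0.163241 rad = 9.3530°
d = R·c = 6375 × 0.163241 = 1040.7 km

1040.7 km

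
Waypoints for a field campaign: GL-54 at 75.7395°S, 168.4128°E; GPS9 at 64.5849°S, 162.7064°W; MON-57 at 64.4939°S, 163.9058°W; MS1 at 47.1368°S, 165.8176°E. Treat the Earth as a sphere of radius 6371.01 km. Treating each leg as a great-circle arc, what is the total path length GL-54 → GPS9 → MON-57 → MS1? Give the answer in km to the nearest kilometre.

4329 km

GL-54→GPS9: c = 0.253820 rad, d = 1617.09 km
GPS9→MON-57: c = 0.009138 rad, d = 58.22 km
MON-57→MS1: c = 0.416501 rad, d = 2653.53 km
Total = 1617.09 + 58.22 + 2653.53 = 4328.84 km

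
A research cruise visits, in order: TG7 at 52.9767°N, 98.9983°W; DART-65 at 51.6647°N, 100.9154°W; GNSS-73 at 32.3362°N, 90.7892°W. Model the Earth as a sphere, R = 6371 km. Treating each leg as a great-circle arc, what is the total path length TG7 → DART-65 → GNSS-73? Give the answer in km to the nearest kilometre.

TG7→DART-65: c = 0.030700 rad, d = 195.59 km
DART-65→GNSS-73: c = 0.361202 rad, d = 2301.22 km
Total = 195.59 + 2301.22 = 2496.81 km

2497 km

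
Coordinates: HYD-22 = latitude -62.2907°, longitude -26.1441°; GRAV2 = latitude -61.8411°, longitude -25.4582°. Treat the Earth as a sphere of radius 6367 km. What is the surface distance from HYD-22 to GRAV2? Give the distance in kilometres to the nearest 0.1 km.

61.4 km

Δφ = 0.4496°,  Δλ = 0.6859°
a = sin²(Δφ/2) + cos φ₁ cos φ₂ sin²(Δλ/2) = 0.000023
c = 2·arcsin(√a) = 0.009645 rad = 0.5526°
d = R·c = 6367 × 0.009645 = 61.4 km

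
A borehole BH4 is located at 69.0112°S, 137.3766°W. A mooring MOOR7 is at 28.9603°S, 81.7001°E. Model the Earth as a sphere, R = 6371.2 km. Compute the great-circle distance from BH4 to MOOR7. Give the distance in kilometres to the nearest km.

Δφ = 40.0509°,  Δλ = -140.9233°
a = sin²(Δφ/2) + cos φ₁ cos φ₂ sin²(Δλ/2) = 0.395607
c = 2·arcsin(√a) = 1.360463 rad = 77.9488°
d = R·c = 6371.2 × 1.360463 = 8667.8 km

8668 km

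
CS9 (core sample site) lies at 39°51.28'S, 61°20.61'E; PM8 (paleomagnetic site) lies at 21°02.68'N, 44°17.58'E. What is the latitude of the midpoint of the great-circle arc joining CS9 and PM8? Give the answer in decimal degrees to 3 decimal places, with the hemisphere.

CS9: φ = -39.85467°, λ = +61.34350°
PM8: φ = +21.04467°, λ = +44.29300°
Bx = cos φ₂ cos Δλ = 0.892279,  By = cos φ₂ sin Δλ = -0.273657
φₘ = atan2(sin φ₁ + sin φ₂, √((cos φ₁ + Bx)² + By²)) = -9.50718°
λₘ = λ₁ + atan2(By, cos φ₁ + Bx) = 51.98200°

9.507°S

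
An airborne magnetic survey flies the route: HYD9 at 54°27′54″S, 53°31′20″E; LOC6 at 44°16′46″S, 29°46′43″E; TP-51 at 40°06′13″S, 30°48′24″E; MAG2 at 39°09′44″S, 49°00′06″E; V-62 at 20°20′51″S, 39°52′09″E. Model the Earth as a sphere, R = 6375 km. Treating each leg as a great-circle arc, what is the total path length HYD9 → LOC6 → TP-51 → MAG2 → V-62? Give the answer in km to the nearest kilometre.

6345 km

HYD9: φ = -54.46500°, λ = +53.52222°
LOC6: φ = -44.27944°, λ = +29.77861°
TP-51: φ = -40.10361°, λ = +30.80667°
MAG2: φ = -39.16222°, λ = +49.00167°
V-62: φ = -20.34750°, λ = +39.86917°
HYD9→LOC6: c = 0.320686 rad, d = 2044.37 km
LOC6→TP-51: c = 0.074083 rad, d = 472.28 km
TP-51→MAG2: c = 0.244693 rad, d = 1559.92 km
MAG2→V-62: c = 0.355849 rad, d = 2268.53 km
Total = 2044.37 + 472.28 + 1559.92 + 2268.53 = 6345.10 km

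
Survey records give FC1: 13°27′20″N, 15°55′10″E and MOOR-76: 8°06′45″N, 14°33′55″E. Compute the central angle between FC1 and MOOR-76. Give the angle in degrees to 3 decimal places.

5.506°

FC1: φ = +13.45556°, λ = +15.91944°
MOOR-76: φ = +8.11250°, λ = +14.56528°
Δφ = -5.3431°,  Δλ = -1.3542°
a = sin²(Δφ/2) + cos φ₁ cos φ₂ sin²(Δλ/2) = 0.002307
c = 2·arcsin(√a) = 0.096098 rad = 5.5060°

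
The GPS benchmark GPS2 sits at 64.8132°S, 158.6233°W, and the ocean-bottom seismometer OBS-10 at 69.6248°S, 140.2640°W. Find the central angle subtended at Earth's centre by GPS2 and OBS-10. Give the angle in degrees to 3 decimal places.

Δφ = -4.8116°,  Δλ = 18.3593°
a = sin²(Δφ/2) + cos φ₁ cos φ₂ sin²(Δλ/2) = 0.005533
c = 2·arcsin(√a) = 0.148905 rad = 8.5316°

8.532°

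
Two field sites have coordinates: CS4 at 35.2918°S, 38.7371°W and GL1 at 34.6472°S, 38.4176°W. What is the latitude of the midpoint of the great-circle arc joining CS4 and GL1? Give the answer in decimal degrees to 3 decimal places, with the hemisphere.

34.970°S

Bx = cos φ₂ cos Δλ = 0.822656,  By = cos φ₂ sin Δλ = 0.004587
φₘ = atan2(sin φ₁ + sin φ₂, √((cos φ₁ + Bx)² + By²)) = -34.96960°
λₘ = λ₁ + atan2(By, cos φ₁ + Bx) = -38.57672°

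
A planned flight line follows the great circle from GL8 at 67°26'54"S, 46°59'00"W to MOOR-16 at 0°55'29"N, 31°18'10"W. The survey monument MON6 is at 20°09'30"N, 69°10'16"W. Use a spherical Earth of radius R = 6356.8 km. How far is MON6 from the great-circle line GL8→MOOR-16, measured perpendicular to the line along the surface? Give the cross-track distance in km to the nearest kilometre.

4167 km

GL8: φ = -67.44833°, λ = -46.98333°
MOOR-16: φ = +0.92472°, λ = -31.30278°
MON6: φ = +20.15833°, λ = -69.17111°
δ₁₃ = central angle GL8→MON6 = 1.555696 rad  (haversine)
θ₁₃ = bearing GL8→MON6 = 339.234°,  θ₁₂ = bearing GL8→MOOR-16 = 16.797°
dₓₜ = R·arcsin(sin δ₁₃ · sin(θ₁₃ − θ₁₂)) = 6356.8·arcsin(0.99989·sin(322.437°)) = -4166.949 km
|dₓₜ| = 4166.949 km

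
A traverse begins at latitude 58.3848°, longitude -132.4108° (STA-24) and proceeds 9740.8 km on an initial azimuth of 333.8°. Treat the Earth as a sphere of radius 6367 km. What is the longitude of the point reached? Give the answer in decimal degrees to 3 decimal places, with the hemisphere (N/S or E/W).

δ = d/R = 9740.8/6367 = 1.529888 rad
φ₂ = arcsin(sin φ₁ cos δ + cos φ₁ sin δ cos θ)
   = arcsin(0.85159·0.04090 + 0.52421·0.99916·0.89726) = 30.31721°
λ₂ = λ₁ + atan2(sin θ sin δ cos φ₁, cos δ − sin φ₁ sin φ₂) = 78.32111°

78.321°E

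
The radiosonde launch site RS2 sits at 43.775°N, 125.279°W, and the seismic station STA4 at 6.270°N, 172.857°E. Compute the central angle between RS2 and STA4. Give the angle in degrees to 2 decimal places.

Δφ = -37.5050°,  Δλ = -61.8640°
a = sin²(Δφ/2) + cos φ₁ cos φ₂ sin²(Δλ/2) = 0.292990
c = 2·arcsin(√a) = 1.143930 rad = 65.5424°

65.54°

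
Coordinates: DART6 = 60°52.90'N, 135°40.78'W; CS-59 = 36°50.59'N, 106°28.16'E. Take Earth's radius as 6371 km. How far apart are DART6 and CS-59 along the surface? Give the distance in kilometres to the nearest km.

7784 km

DART6: φ = +60.88167°, λ = -135.67967°
CS-59: φ = +36.84317°, λ = +106.46933°
Δφ = -24.0385°,  Δλ = -117.8510°
a = sin²(Δφ/2) + cos φ₁ cos φ₂ sin²(Δλ/2) = 0.329043
c = 2·arcsin(√a) = 1.221844 rad = 70.0065°
d = R·c = 6371 × 1.221844 = 7784.4 km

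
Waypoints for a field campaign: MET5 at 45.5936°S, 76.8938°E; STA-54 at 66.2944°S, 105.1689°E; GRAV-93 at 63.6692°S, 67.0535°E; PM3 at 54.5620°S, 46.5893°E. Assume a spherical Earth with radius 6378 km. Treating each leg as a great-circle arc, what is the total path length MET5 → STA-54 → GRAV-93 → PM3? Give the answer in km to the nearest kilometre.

MET5→STA-54: c = 0.446712 rad, d = 2849.13 km
STA-54→GRAV-93: c = 0.280467 rad, d = 1788.82 km
GRAV-93→PM3: c = 0.240733 rad, d = 1535.40 km
Total = 2849.13 + 1788.82 + 1535.40 = 6173.34 km

6173 km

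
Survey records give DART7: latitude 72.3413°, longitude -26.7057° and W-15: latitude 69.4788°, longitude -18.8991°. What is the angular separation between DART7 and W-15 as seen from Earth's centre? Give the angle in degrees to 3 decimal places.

3.830°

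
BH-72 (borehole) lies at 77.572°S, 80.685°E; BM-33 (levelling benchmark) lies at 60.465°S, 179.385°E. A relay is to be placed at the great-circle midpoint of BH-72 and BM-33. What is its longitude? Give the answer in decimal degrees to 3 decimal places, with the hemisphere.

Bx = cos φ₂ cos Δλ = -0.074565,  By = cos φ₂ sin Δλ = 0.487283
φₘ = atan2(sin φ₁ + sin φ₂, √((cos φ₁ + Bx)² + By²)) = -74.64238°
λₘ = λ₁ + atan2(By, cos φ₁ + Bx) = 154.58492°

154.585°E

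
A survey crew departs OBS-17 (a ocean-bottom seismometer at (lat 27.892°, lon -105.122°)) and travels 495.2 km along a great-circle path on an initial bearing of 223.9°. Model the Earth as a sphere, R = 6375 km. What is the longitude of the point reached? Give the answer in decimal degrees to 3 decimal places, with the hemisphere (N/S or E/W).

δ = d/R = 495.2/6375 = 0.077678 rad
φ₂ = arcsin(sin φ₁ cos δ + cos φ₁ sin δ cos θ)
   = arcsin(0.46781·0.99698 + 0.88383·0.07760·-0.72055) = 24.64384°
λ₂ = λ₁ + atan2(sin θ sin δ cos φ₁, cos δ − sin φ₁ sin φ₂) = -108.51591°

108.516°W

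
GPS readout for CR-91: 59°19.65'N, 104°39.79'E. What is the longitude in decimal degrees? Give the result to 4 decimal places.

104° + 39.79′/60 = 104 + 0.66317 = 104.6632°

104.6632°E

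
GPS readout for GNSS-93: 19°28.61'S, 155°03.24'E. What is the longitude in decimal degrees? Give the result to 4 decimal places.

155° + 3.24′/60 = 155 + 0.05400 = 155.0540°

155.0540°E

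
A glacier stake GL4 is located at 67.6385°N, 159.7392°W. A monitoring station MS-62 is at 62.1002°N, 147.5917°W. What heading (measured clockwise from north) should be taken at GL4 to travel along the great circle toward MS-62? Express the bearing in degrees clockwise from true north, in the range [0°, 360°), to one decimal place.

131.4°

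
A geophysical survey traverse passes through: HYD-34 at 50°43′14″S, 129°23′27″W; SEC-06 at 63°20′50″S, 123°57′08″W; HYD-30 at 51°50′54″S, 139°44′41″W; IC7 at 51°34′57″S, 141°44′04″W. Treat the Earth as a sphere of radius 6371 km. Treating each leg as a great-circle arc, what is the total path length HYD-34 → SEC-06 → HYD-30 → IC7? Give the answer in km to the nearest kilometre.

HYD-34: φ = -50.72056°, λ = -129.39083°
SEC-06: φ = -63.34722°, λ = -123.95222°
HYD-30: φ = -51.84833°, λ = -139.74472°
IC7: φ = -51.58250°, λ = -141.73444°
HYD-34→SEC-06: c = 0.226151 rad, d = 1440.81 km
SEC-06→HYD-30: c = 0.247742 rad, d = 1578.36 km
HYD-30→IC7: c = 0.022010 rad, d = 140.22 km
Total = 1440.81 + 1578.36 + 140.22 = 3159.39 km

3159 km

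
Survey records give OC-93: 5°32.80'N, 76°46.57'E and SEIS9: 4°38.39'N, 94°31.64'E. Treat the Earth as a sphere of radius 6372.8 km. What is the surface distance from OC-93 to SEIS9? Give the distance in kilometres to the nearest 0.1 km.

1969.1 km

OC-93: φ = +5.54667°, λ = +76.77617°
SEIS9: φ = +4.63983°, λ = +94.52733°
Δφ = -0.9068°,  Δλ = 17.7512°
a = sin²(Δφ/2) + cos φ₁ cos φ₂ sin²(Δλ/2) = 0.023679
c = 2·arcsin(√a) = 0.308986 rad = 17.7036°
d = R·c = 6372.8 × 0.308986 = 1969.1 km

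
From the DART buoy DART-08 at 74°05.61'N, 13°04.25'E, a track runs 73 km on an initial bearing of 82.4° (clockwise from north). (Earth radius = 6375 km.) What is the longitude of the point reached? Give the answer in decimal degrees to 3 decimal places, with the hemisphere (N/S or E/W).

DART-08: φ = +74.09350°, λ = +13.07083°
δ = d/R = 73/6375 = 0.011451 rad
φ₂ = arcsin(sin φ₁ cos δ + cos φ₁ sin δ cos θ)
   = arcsin(0.96171·0.99993 + 0.27407·0.01145·0.13226) = 74.16726°
λ₂ = λ₁ + atan2(sin θ sin δ cos φ₁, cos δ − sin φ₁ sin φ₂) = 15.45511°

15.455°E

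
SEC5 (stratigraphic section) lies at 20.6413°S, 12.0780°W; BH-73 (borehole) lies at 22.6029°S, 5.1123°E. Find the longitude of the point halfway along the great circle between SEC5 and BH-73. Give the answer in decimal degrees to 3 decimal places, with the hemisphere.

3.542°W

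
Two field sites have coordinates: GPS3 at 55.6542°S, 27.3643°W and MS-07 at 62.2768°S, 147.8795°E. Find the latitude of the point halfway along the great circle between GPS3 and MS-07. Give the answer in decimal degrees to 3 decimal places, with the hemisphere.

Bx = cos φ₂ cos Δλ = -0.463599,  By = cos φ₂ sin Δλ = 0.038573
φₘ = atan2(sin φ₁ + sin φ₂, √((cos φ₁ + Bx)² + By²)) = -86.39693°
λₘ = λ₁ + atan2(By, cos φ₁ + Bx) = -6.38385°

86.397°S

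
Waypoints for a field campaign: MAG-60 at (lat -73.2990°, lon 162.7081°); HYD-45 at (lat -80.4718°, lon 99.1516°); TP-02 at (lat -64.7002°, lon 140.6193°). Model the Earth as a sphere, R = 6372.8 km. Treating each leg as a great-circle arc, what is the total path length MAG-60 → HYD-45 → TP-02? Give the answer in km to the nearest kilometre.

3803 km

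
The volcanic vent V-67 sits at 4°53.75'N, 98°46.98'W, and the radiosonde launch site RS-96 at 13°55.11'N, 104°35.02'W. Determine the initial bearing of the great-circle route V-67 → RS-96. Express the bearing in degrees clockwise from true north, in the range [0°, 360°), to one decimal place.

V-67: φ = +4.89583°, λ = -98.78300°
RS-96: φ = +13.91850°, λ = -104.58367°
Δλ = -5.8007°
y = sin Δλ · cos φ₂ = -0.098100
x = cos φ₁ sin φ₂ − sin φ₁ cos φ₂ cos Δλ = 0.157249
θ = atan2(y, x) = -31.9581° → 328.0419° (mod 360°)

328.0°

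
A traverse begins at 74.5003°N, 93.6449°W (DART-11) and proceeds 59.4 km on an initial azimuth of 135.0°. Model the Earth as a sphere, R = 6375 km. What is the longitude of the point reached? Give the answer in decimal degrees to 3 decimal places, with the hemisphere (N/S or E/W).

δ = d/R = 59.4/6375 = 0.009318 rad
φ₂ = arcsin(sin φ₁ cos δ + cos φ₁ sin δ cos θ)
   = arcsin(0.96363·0.99996 + 0.26723·0.00932·-0.70711) = 74.11843°
λ₂ = λ₁ + atan2(sin θ sin δ cos φ₁, cos δ − sin φ₁ sin φ₂) = -92.26530°

92.265°W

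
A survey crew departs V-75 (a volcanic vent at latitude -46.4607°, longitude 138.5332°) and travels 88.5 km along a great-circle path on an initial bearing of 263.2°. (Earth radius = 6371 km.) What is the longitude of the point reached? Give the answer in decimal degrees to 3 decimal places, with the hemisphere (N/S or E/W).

δ = d/R = 88.5/6371 = 0.013891 rad
φ₂ = arcsin(sin φ₁ cos δ + cos φ₁ sin δ cos θ)
   = arcsin(-0.72490·0.99990 + 0.68885·0.01389·-0.11840) = -46.54919°
λ₂ = λ₁ + atan2(sin θ sin δ cos φ₁, cos δ − sin φ₁ sin φ₂) = 137.38402°

137.384°E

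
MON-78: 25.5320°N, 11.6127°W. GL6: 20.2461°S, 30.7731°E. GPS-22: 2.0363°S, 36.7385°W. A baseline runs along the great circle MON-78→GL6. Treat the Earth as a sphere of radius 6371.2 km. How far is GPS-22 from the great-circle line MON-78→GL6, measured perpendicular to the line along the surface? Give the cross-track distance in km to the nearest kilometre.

4087 km

δ₁₃ = central angle MON-78→GPS-22 = 0.641612 rad  (haversine)
θ₁₃ = bearing MON-78→GPS-22 = 225.155°,  θ₁₂ = bearing MON-78→GL6 = 134.008°
dₓₜ = R·arcsin(sin δ₁₃ · sin(θ₁₃ − θ₁₂)) = 6371.2·arcsin(0.59849·sin(91.147°)) = 4086.888 km
|dₓₜ| = 4086.888 km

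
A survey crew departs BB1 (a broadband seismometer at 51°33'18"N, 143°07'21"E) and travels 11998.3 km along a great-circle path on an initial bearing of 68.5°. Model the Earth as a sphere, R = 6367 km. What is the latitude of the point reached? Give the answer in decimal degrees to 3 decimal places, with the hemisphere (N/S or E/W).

BB1: φ = +51.55500°, λ = +143.12250°
δ = d/R = 11998.3/6367 = 1.884451 rad
φ₂ = arcsin(sin φ₁ cos δ + cos φ₁ sin δ cos θ)
   = arcsin(0.78321·-0.30854 + 0.62176·0.95121·0.36650) = -1.42616°
λ₂ = λ₁ + atan2(sin θ sin δ cos φ₁, cos δ − sin φ₁ sin φ₂) = -99.16582°

1.426°S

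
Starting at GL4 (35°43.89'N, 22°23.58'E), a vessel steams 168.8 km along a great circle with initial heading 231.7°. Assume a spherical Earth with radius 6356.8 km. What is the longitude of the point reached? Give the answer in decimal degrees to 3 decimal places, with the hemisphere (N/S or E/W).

20.939°E

GL4: φ = +35.73150°, λ = +22.39300°
δ = d/R = 168.8/6356.8 = 0.026554 rad
φ₂ = arcsin(sin φ₁ cos δ + cos φ₁ sin δ cos θ)
   = arcsin(0.58399·0.99965 + 0.81176·0.02655·-0.61978) = 34.77976°
λ₂ = λ₁ + atan2(sin θ sin δ cos φ₁, cos δ − sin φ₁ sin φ₂) = 20.93932°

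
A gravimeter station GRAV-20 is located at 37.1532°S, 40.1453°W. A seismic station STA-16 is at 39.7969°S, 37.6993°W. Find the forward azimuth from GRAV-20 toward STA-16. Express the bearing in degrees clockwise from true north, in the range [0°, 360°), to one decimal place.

Δλ = 2.4460°
y = sin Δλ · cos φ₂ = 0.032790
x = cos φ₁ sin φ₂ − sin φ₁ cos φ₂ cos Δλ = -0.046548
θ = atan2(y, x) = 144.8375° → 144.8375° (mod 360°)

144.8°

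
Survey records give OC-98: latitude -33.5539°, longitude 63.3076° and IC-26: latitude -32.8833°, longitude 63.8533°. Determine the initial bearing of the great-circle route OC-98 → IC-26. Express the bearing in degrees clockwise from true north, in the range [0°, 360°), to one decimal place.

34.4°

Δλ = 0.5457°
y = sin Δλ · cos φ₂ = 0.007998
x = cos φ₁ sin φ₂ − sin φ₁ cos φ₂ cos Δλ = 0.011683
θ = atan2(y, x) = 34.3957° → 34.3957° (mod 360°)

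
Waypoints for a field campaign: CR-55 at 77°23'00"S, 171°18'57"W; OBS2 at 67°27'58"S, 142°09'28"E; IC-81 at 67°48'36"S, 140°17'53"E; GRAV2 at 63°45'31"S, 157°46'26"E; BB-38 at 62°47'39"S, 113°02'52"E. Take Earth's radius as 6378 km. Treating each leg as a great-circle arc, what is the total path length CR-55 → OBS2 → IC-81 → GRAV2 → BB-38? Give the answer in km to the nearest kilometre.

5029 km

CR-55: φ = -77.38333°, λ = -171.31583°
OBS2: φ = -67.46611°, λ = +142.15778°
IC-81: φ = -67.81000°, λ = +140.29806°
GRAV2: φ = -63.75861°, λ = +157.77389°
BB-38: φ = -62.79417°, λ = +113.04778°
CR-55→OBS2: c = 0.287547 rad, d = 1833.97 km
OBS2→IC-81: c = 0.013730 rad, d = 87.57 km
IC-81→GRAV2: c = 0.142997 rad, d = 912.03 km
GRAV2→BB-38: c = 0.344240 rad, d = 2195.56 km
Total = 1833.97 + 87.57 + 912.03 + 2195.56 = 5029.14 km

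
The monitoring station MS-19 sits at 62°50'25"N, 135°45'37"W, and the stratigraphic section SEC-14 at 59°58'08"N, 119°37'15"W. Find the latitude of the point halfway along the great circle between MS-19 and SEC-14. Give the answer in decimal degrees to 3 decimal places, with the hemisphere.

MS-19: φ = +62.84028°, λ = -135.76028°
SEC-14: φ = +59.96889°, λ = -119.62083°
Bx = cos φ₂ cos Δλ = 0.480746,  By = cos φ₂ sin Δλ = 0.139119
φₘ = atan2(sin φ₁ + sin φ₂, √((cos φ₁ + Bx)² + By²)) = 61.64304°
λₘ = λ₁ + atan2(By, cos φ₁ + Bx) = -127.31706°

61.643°N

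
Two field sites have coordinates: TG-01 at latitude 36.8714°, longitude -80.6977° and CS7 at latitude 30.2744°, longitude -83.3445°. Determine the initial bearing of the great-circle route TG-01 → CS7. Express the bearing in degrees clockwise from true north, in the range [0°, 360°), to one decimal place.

199.2°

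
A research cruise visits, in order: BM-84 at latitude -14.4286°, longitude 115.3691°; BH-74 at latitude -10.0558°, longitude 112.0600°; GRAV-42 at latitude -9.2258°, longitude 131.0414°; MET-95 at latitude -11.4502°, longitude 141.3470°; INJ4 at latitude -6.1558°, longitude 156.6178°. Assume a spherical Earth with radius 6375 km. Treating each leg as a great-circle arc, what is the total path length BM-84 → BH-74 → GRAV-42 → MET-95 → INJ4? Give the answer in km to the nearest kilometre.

5622 km

BM-84→BH-74: c = 0.094913 rad, d = 605.07 km
BH-74→GRAV-42: c = 0.326885 rad, d = 2083.89 km
GRAV-42→MET-95: c = 0.181136 rad, d = 1154.74 km
MET-95→INJ4: c = 0.279013 rad, d = 1778.71 km
Total = 605.07 + 2083.89 + 1154.74 + 1778.71 = 5622.41 km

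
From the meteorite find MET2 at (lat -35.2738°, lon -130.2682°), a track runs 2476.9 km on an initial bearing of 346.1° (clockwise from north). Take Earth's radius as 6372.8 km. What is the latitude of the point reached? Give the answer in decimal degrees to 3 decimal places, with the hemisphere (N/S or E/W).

δ = d/R = 2476.9/6372.8 = 0.388667 rad
φ₂ = arcsin(sin φ₁ cos δ + cos φ₁ sin δ cos θ)
   = arcsin(-0.57748·0.92541 + 0.81640·0.37896·0.97072) = -13.53812°
λ₂ = λ₁ + atan2(sin θ sin δ cos φ₁, cos δ − sin φ₁ sin φ₂) = -135.64111°

13.538°S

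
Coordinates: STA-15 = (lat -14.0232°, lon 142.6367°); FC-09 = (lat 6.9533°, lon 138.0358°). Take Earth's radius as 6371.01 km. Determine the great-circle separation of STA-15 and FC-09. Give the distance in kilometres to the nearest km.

2387 km

Δφ = 20.9765°,  Δλ = -4.6009°
a = sin²(Δφ/2) + cos φ₁ cos φ₂ sin²(Δλ/2) = 0.034688
c = 2·arcsin(√a) = 0.374682 rad = 21.4677°
d = R·c = 6371.01 × 0.374682 = 2387.1 km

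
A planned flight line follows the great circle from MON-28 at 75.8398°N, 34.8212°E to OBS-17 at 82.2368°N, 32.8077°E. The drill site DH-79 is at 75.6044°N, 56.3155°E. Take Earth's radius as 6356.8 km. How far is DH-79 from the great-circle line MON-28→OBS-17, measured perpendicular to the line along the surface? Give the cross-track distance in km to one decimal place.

δ₁₃ = central angle MON-28→DH-79 = 0.092100 rad  (haversine)
θ₁₃ = bearing MON-28→DH-79 = 82.090°,  θ₁₂ = bearing MON-28→OBS-17 = 357.563°
dₓₜ = R·arcsin(sin δ₁₃ · sin(θ₁₃ − θ₁₂)) = 6356.8·arcsin(0.09197·sin(-275.472°)) = 582.786 km
|dₓₜ| = 582.786 km

582.8 km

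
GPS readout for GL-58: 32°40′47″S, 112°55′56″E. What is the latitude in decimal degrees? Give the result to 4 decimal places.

32° + 40′/60 + 47″/3600 = 32 + 0.66667 + 0.01306 = 32.6797°

32.6797°S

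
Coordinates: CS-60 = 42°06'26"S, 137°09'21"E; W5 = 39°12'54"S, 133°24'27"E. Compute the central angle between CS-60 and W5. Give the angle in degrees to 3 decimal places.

4.055°

CS-60: φ = -42.10722°, λ = +137.15583°
W5: φ = -39.21500°, λ = +133.40750°
Δφ = 2.8922°,  Δλ = -3.7483°
a = sin²(Δφ/2) + cos φ₁ cos φ₂ sin²(Δλ/2) = 0.001252
c = 2·arcsin(√a) = 0.070773 rad = 4.0550°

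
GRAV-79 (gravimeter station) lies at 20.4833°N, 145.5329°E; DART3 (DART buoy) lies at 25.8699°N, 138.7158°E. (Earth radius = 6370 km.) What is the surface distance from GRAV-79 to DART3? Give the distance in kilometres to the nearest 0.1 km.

918.4 km

Δφ = 5.3866°,  Δλ = -6.8171°
a = sin²(Δφ/2) + cos φ₁ cos φ₂ sin²(Δλ/2) = 0.005188
c = 2·arcsin(√a) = 0.144175 rad = 8.2606°
d = R·c = 6370 × 0.144175 = 918.4 km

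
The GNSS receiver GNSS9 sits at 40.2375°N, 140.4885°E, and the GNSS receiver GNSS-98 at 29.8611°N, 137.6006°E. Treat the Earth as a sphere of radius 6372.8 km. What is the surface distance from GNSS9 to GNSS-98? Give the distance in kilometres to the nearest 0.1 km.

1183.5 km

Δφ = -10.3764°,  Δλ = -2.8879°
a = sin²(Δφ/2) + cos φ₁ cos φ₂ sin²(Δλ/2) = 0.008598
c = 2·arcsin(√a) = 0.185712 rad = 10.6405°
d = R·c = 6372.8 × 0.185712 = 1183.5 km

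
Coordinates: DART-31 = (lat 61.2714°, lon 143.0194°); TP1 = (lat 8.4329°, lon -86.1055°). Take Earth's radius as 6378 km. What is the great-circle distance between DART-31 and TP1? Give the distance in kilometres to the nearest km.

Δφ = -52.8385°,  Δλ = 130.8751°
a = sin²(Δφ/2) + cos φ₁ cos φ₂ sin²(Δλ/2) = 0.591275
c = 2·arcsin(√a) = 1.754376 rad = 100.5184°
d = R·c = 6378 × 1.754376 = 11189.4 km

11189 km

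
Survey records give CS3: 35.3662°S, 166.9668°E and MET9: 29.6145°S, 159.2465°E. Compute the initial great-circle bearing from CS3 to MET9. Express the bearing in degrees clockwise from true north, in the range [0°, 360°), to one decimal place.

309.3°

Δλ = -7.7203°
y = sin Δλ · cos φ₂ = -0.116789
x = cos φ₁ sin φ₂ − sin φ₁ cos φ₂ cos Δλ = 0.095656
θ = atan2(y, x) = -50.6806° → 309.3194° (mod 360°)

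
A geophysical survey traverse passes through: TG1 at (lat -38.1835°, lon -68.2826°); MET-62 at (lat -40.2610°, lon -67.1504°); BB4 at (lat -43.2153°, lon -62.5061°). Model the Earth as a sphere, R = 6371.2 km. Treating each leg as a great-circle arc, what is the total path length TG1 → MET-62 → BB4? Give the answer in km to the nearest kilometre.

757 km

TG1→MET-62: c = 0.039357 rad, d = 250.75 km
MET-62→BB4: c = 0.079458 rad, d = 506.24 km
Total = 250.75 + 506.24 = 756.99 km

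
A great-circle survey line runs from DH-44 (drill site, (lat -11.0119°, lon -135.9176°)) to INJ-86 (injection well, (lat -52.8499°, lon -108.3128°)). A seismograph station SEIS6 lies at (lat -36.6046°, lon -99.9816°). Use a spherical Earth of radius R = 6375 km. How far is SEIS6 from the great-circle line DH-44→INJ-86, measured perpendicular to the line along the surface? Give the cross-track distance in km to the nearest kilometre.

δ₁₃ = central angle DH-44→SEIS6 = 0.719839 rad  (haversine)
θ₁₃ = bearing DH-44→SEIS6 = 134.387°,  θ₁₂ = bearing DH-44→INJ-86 = 157.637°
dₓₜ = R·arcsin(sin δ₁₃ · sin(θ₁₃ − θ₁₂)) = 6375·arcsin(0.65926·sin(-23.250°)) = -1678.330 km
|dₓₜ| = 1678.330 km

1678 km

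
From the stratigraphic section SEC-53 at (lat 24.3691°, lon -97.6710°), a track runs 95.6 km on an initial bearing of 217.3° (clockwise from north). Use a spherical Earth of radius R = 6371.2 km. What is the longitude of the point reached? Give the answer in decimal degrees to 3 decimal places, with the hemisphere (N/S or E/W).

δ = d/R = 95.6/6371.2 = 0.015005 rad
φ₂ = arcsin(sin φ₁ cos δ + cos φ₁ sin δ cos θ)
   = arcsin(0.41261·0.99989 + 0.91091·0.01500·-0.79547) = 23.68415°
λ₂ = λ₁ + atan2(sin θ sin δ cos φ₁, cos δ − sin φ₁ sin φ₂) = -98.23989°

98.240°W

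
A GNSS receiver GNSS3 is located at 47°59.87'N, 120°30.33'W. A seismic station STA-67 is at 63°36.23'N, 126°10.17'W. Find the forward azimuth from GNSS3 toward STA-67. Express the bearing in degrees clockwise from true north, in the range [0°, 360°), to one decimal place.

350.8°

GNSS3: φ = +47.99783°, λ = -120.50550°
STA-67: φ = +63.60383°, λ = -126.16950°
Δλ = -5.6640°
y = sin Δλ · cos φ₂ = -0.043877
x = cos φ₁ sin φ₂ − sin φ₁ cos φ₂ cos Δλ = 0.270634
θ = atan2(y, x) = -9.2091° → 350.7909° (mod 360°)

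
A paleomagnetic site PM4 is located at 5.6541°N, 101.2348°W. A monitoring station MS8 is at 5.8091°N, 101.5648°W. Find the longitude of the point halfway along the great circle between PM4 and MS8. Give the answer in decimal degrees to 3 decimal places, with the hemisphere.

Bx = cos φ₂ cos Δλ = 0.994848,  By = cos φ₂ sin Δλ = -0.005730
φₘ = atan2(sin φ₁ + sin φ₂, √((cos φ₁ + Bx)² + By²)) = 5.73162°
λₘ = λ₁ + atan2(By, cos φ₁ + Bx) = -101.39978°

101.400°W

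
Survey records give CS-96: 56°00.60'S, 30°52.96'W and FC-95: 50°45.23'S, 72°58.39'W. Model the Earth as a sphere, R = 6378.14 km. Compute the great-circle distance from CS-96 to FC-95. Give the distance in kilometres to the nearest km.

2809 km

CS-96: φ = -56.01000°, λ = -30.88267°
FC-95: φ = -50.75383°, λ = -72.97317°
Δφ = 5.2562°,  Δλ = -42.0905°
a = sin²(Δφ/2) + cos φ₁ cos φ₂ sin²(Δλ/2) = 0.047712
c = 2·arcsin(√a) = 0.440414 rad = 25.2338°
d = R·c = 6378.14 × 0.440414 = 2809.0 km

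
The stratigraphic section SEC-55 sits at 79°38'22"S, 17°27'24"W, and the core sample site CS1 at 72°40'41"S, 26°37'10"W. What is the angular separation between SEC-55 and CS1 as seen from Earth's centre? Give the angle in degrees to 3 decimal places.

SEC-55: φ = -79.63944°, λ = -17.45667°
CS1: φ = -72.67806°, λ = -26.61944°
Δφ = 6.9614°,  Δλ = -9.1628°
a = sin²(Δφ/2) + cos φ₁ cos φ₂ sin²(Δλ/2) = 0.004028
c = 2·arcsin(√a) = 0.127012 rad = 7.2773°

7.277°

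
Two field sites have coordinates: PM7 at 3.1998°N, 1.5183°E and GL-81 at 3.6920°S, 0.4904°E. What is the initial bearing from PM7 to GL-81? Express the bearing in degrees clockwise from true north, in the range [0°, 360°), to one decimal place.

188.5°

Δλ = -1.0279°
y = sin Δλ · cos φ₂ = -0.017902
x = cos φ₁ sin φ₂ − sin φ₁ cos φ₂ cos Δλ = -0.119986
θ = atan2(y, x) = -171.5140° → 188.4860° (mod 360°)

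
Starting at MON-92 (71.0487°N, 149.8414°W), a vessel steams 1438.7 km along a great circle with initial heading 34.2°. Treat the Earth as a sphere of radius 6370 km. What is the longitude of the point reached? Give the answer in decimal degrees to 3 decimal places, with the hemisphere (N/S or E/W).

108.154°W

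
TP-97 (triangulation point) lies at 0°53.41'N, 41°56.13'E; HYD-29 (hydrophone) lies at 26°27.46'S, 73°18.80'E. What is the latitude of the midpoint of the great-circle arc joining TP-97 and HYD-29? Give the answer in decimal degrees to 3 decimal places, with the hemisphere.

13.260°S

TP-97: φ = +0.89017°, λ = +41.93550°
HYD-29: φ = -26.45767°, λ = +73.31333°
Bx = cos φ₂ cos Δλ = 0.764334,  By = cos φ₂ sin Δλ = 0.466145
φₘ = atan2(sin φ₁ + sin φ₂, √((cos φ₁ + Bx)² + By²)) = -13.25974°
λₘ = λ₁ + atan2(By, cos φ₁ + Bx) = 56.73611°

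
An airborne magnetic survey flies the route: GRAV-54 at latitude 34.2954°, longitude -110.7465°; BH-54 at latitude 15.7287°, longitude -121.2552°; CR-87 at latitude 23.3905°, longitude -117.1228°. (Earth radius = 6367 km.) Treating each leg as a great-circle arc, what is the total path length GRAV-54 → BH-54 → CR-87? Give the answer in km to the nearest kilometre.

3270 km

GRAV-54→BH-54: c = 0.363619 rad, d = 2315.16 km
BH-54→CR-87: c = 0.149970 rad, d = 954.86 km
Total = 2315.16 + 954.86 = 3270.02 km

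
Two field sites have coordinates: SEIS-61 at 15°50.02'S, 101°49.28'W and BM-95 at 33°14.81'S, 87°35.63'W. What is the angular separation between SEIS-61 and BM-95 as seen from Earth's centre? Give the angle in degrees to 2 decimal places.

SEIS-61: φ = -15.83367°, λ = -101.82133°
BM-95: φ = -33.24683°, λ = -87.59383°
Δφ = -17.4132°,  Δλ = 14.2275°
a = sin²(Δφ/2) + cos φ₁ cos φ₂ sin²(Δλ/2) = 0.035254
c = 2·arcsin(√a) = 0.377761 rad = 21.6441°

21.64°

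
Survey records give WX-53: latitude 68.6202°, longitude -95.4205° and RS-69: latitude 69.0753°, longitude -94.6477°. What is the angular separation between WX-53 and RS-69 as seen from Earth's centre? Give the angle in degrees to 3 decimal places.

0.534°

Δφ = 0.4551°,  Δλ = 0.7728°
a = sin²(Δφ/2) + cos φ₁ cos φ₂ sin²(Δλ/2) = 0.000022
c = 2·arcsin(√a) = 0.009315 rad = 0.5337°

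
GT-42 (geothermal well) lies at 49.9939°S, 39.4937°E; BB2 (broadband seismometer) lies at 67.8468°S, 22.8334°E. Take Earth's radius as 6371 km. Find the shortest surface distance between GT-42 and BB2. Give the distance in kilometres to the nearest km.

Δφ = -17.8529°,  Δλ = -16.6603°
a = sin²(Δφ/2) + cos φ₁ cos φ₂ sin²(Δλ/2) = 0.029165
c = 2·arcsin(√a) = 0.343236 rad = 19.6660°
d = R·c = 6371 × 0.343236 = 2186.8 km

2187 km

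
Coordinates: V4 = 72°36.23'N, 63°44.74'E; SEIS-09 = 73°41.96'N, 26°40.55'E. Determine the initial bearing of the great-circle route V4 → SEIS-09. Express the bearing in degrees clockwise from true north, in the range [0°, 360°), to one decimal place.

293.4°

V4: φ = +72.60383°, λ = +63.74567°
SEIS-09: φ = +73.69933°, λ = +26.67583°
Δλ = -37.0698°
y = sin Δλ · cos φ₂ = -0.169189
x = cos φ₁ sin φ₂ − sin φ₁ cos φ₂ cos Δλ = 0.073249
θ = atan2(y, x) = -66.5902° → 293.4098° (mod 360°)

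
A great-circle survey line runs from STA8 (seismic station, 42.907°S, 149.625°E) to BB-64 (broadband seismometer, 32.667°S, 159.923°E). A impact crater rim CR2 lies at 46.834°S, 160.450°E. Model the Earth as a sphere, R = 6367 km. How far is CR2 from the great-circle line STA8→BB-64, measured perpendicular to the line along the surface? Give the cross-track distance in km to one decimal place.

939.2 km

δ₁₃ = central angle STA8→CR2 = 0.150238 rad  (haversine)
θ₁₃ = bearing STA8→CR2 = 120.860°,  θ₁₂ = bearing STA8→BB-64 = 41.762°
dₓₜ = R·arcsin(sin δ₁₃ · sin(θ₁₃ − θ₁₂)) = 6367·arcsin(0.14967·sin(79.098°)) = 939.173 km
|dₓₜ| = 939.173 km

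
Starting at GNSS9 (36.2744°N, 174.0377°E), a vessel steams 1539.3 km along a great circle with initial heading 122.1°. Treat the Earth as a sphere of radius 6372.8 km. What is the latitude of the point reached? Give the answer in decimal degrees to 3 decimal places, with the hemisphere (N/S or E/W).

28.164°N

δ = d/R = 1539.3/6372.8 = 0.241542 rad
φ₂ = arcsin(sin φ₁ cos δ + cos φ₁ sin δ cos θ)
   = arcsin(0.59165·0.97097 + 0.80619·0.23920·-0.53140) = 28.16431°
λ₂ = λ₁ + atan2(sin θ sin δ cos φ₁, cos δ − sin φ₁ sin φ₂) = -172.67428°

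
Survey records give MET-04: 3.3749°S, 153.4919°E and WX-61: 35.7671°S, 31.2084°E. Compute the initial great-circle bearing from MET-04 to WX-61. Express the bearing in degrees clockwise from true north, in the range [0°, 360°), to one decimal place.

Δλ = -122.2835°
y = sin Δλ · cos φ₂ = -0.685970
x = cos φ₁ sin φ₂ − sin φ₁ cos φ₂ cos Δλ = -0.608991
θ = atan2(y, x) = -131.5980° → 228.4020° (mod 360°)

228.4°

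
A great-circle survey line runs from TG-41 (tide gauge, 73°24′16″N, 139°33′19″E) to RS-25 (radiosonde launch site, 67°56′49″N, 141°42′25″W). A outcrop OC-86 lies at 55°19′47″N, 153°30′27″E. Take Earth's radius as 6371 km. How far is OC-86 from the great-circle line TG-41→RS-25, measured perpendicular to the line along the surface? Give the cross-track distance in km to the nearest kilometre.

2103 km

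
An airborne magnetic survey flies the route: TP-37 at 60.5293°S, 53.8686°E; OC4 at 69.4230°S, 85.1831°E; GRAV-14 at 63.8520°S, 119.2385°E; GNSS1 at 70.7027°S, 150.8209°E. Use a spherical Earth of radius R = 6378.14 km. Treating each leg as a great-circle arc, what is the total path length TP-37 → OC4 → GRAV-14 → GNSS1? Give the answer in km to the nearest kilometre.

4877 km

TP-37→OC4: c = 0.273660 rad, d = 1745.44 km
OC4→GRAV-14: c = 0.250805 rad, d = 1599.67 km
GRAV-14→GNSS1: c = 0.240202 rad, d = 1532.04 km
Total = 1745.44 + 1599.67 + 1532.04 = 4877.16 km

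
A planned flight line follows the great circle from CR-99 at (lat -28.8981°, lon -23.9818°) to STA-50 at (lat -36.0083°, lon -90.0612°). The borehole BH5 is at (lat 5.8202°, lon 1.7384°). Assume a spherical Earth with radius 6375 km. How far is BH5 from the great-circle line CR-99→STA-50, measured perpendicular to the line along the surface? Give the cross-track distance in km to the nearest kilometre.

1828 km

δ₁₃ = central angle CR-99→BH5 = 0.744141 rad  (haversine)
θ₁₃ = bearing CR-99→BH5 = 39.599°,  θ₁₂ = bearing CR-99→STA-50 = 244.280°
dₓₜ = R·arcsin(sin δ₁₃ · sin(θ₁₃ − θ₁₂)) = 6375·arcsin(0.67734·sin(-204.681°)) = 1828.049 km
|dₓₜ| = 1828.049 km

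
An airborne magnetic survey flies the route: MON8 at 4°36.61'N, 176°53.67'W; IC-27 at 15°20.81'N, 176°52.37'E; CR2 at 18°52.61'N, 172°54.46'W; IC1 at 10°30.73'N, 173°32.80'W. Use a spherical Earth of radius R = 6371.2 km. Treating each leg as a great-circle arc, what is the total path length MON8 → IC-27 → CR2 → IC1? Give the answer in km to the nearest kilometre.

3462 km

MON8: φ = +4.61017°, λ = -176.89450°
IC-27: φ = +15.34683°, λ = +176.87283°
CR2: φ = +18.87683°, λ = -172.90767°
IC1: φ = +10.51217°, λ = -173.54667°
MON8→IC-27: c = 0.215768 rad, d = 1374.70 km
IC-27→CR2: c = 0.181209 rad, d = 1154.52 km
CR2→IC1: c = 0.146388 rad, d = 932.67 km
Total = 1374.70 + 1154.52 + 932.67 = 3461.89 km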